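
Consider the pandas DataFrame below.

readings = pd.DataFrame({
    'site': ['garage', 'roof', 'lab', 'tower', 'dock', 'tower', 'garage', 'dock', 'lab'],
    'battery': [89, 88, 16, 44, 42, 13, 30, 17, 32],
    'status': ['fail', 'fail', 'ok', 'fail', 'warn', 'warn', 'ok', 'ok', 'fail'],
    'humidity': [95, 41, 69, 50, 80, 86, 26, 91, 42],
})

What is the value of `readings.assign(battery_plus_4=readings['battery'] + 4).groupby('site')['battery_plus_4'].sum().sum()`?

add column battery_plus_4 = readings['battery'] + 4:
     site  battery status  humidity  battery_plus_4
0  garage       89   fail        95              93
1    roof       88   fail        41              92
2     lab       16     ok        69              20
3   tower       44   fail        50              48
4    dock       42   warn        80              46
5   tower       13   warn        86              17
6  garage       30     ok        26              34
7    dock       17     ok        91              21
8     lab       32   fail        42              36
group by site, sum of battery_plus_4:
site
dock       67
garage    127
lab        56
roof       92
tower      65
Name: battery_plus_4, dtype: int64
Hence 407.

407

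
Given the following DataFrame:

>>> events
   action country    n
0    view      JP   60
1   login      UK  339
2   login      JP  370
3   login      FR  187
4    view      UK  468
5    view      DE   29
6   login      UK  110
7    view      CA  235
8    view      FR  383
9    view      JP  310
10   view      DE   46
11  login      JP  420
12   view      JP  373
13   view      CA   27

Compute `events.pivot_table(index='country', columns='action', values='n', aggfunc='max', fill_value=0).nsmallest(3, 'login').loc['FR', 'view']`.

pivot: rows=country, cols=action, max(n):
action   login  view
country             
CA           0   235
DE           0    46
FR         187   383
JP         420   373
UK         339   468
take 3 rows with smallest login:
action   login  view
country             
CA           0   235
DE           0    46
FR         187   383
Then the value at row 'FR', column 'view': 383

383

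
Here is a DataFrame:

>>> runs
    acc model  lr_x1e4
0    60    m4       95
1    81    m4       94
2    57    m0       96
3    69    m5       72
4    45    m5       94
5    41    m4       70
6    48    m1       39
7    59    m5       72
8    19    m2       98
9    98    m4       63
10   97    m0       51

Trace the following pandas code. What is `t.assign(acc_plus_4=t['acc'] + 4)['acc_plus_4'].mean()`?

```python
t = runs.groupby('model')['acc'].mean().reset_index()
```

group by model, mean of acc:
model
m0    77.000000
m1    48.000000
m2    19.000000
m4    70.000000
m5    57.666667
Name: acc, dtype: float64
reset_index():
  model        acc
0    m0  77.000000
1    m1  48.000000
2    m2  19.000000
3    m4  70.000000
4    m5  57.666667
add column acc_plus_4 = t['acc'] + 4:
  model        acc  acc_plus_4
0    m0  77.000000   81.000000
1    m1  48.000000   52.000000
2    m2  19.000000   23.000000
3    m4  70.000000   74.000000
4    m5  57.666667   61.666667
Finally, mean of column 'acc_plus_4' = 58.3333333333.

58.3333333333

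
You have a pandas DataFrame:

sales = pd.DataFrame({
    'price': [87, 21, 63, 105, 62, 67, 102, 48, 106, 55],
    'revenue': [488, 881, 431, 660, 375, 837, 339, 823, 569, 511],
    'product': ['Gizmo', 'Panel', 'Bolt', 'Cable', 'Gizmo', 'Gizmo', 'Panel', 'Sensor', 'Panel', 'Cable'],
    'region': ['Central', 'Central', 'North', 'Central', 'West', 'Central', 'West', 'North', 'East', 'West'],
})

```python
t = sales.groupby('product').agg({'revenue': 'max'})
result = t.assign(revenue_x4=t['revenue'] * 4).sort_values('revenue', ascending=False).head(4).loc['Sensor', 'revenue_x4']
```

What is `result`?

group by product, max of revenue:
         revenue
product         
Bolt         431
Cable        660
Gizmo        837
Panel        881
Sensor       823
add column revenue_x4 = t['revenue'] * 4:
         revenue  revenue_x4
product                     
Bolt         431        1724
Cable        660        2640
Gizmo        837        3348
Panel        881        3524
Sensor       823        3292
sort by revenue descending:
         revenue  revenue_x4
product                     
Panel        881        3524
Gizmo        837        3348
Sensor       823        3292
Cable        660        2640
Bolt         431        1724
take first 4 rows:
         revenue  revenue_x4
product                     
Panel        881        3524
Gizmo        837        3348
Sensor       823        3292
Cable        660        2640
Finally, value at row 'Sensor', column 'revenue_x4' = 3292.

3292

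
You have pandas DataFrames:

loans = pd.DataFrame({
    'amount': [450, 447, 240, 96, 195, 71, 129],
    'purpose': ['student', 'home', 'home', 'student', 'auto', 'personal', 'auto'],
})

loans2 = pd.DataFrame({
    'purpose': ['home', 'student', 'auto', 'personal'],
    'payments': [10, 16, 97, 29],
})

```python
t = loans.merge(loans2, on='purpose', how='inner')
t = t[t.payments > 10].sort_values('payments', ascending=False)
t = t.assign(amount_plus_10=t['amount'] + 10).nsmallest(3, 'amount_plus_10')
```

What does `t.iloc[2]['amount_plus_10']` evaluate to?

139

merge on 'purpose' (how='inner') → 7 rows:
   amount   purpose  payments
0     450   student        16
1     447      home        10
2     240      home        10
3      96   student        16
4     195      auto        97
5      71  personal        29
6     129      auto        97
filter rows where payments > 10:
   amount   purpose  payments
0     450   student        16
3      96   student        16
4     195      auto        97
5      71  personal        29
6     129      auto        97
sort by payments descending:
   amount   purpose  payments
4     195      auto        97
6     129      auto        97
5      71  personal        29
0     450   student        16
3      96   student        16
add column amount_plus_10 = t['amount'] + 10:
   amount   purpose  payments  amount_plus_10
4     195      auto        97             205
6     129      auto        97             139
5      71  personal        29              81
0     450   student        16             460
3      96   student        16             106
take 3 rows with smallest amount_plus_10:
   amount   purpose  payments  amount_plus_10
5      71  personal        29              81
3      96   student        16             106
6     129      auto        97             139
So iloc[2]['amount_plus_10'] = 139.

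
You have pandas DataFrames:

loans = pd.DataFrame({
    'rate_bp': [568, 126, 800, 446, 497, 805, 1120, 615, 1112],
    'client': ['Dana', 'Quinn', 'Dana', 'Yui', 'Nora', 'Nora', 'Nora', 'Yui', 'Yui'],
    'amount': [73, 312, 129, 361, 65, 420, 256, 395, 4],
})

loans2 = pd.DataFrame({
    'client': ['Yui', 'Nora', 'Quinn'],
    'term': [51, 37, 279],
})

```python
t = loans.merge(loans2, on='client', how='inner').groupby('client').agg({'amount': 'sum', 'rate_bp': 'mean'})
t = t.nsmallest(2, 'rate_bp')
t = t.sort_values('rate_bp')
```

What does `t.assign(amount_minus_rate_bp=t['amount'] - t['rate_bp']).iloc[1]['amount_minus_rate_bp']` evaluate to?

merge on 'client' (how='inner') → 7 rows:
   rate_bp client  amount  term
0      126  Quinn     312   279
1      446    Yui     361    51
2      497   Nora      65    37
3      805   Nora     420    37
4     1120   Nora     256    37
5      615    Yui     395    51
6     1112    Yui       4    51
group by client: sum(amount), mean(rate_bp):
        amount     rate_bp
client                    
Nora       741  807.333333
Quinn      312  126.000000
Yui        760  724.333333
take 2 rows with smallest rate_bp:
        amount     rate_bp
client                    
Quinn      312  126.000000
Yui        760  724.333333
sort by rate_bp:
        amount     rate_bp
client                    
Quinn      312  126.000000
Yui        760  724.333333
add column amount_minus_rate_bp = t['amount'] - t['rate_bp']:
        amount     rate_bp  amount_minus_rate_bp
client                                          
Quinn      312  126.000000            186.000000
Yui        760  724.333333             35.666667
Hence 35.6666666667.

35.6666666667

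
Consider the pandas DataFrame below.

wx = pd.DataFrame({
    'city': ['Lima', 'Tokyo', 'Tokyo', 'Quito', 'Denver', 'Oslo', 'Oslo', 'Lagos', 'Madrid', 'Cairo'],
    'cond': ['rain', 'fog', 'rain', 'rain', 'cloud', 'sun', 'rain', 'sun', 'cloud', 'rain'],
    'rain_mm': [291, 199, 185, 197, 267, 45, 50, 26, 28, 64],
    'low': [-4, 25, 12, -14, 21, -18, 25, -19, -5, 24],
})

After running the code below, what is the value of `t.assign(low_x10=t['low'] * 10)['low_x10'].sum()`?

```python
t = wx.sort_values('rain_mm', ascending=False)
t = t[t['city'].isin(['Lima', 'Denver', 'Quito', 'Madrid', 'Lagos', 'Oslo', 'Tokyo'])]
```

230

sort by rain_mm descending:
     city   cond  rain_mm  low
0    Lima   rain      291   -4
4  Denver  cloud      267   21
1   Tokyo    fog      199   25
3   Quito   rain      197  -14
2   Tokyo   rain      185   12
9   Cairo   rain       64   24
6    Oslo   rain       50   25
5    Oslo    sun       45  -18
8  Madrid  cloud       28   -5
7   Lagos    sun       26  -19
filter rows where city in ['Lima', 'Denver', 'Quito', 'Madrid', 'Lagos', 'Oslo', 'Tokyo']:
     city   cond  rain_mm  low
0    Lima   rain      291   -4
4  Denver  cloud      267   21
1   Tokyo    fog      199   25
3   Quito   rain      197  -14
2   Tokyo   rain      185   12
6    Oslo   rain       50   25
5    Oslo    sun       45  -18
8  Madrid  cloud       28   -5
7   Lagos    sun       26  -19
add column low_x10 = t['low'] * 10:
     city   cond  rain_mm  low  low_x10
0    Lima   rain      291   -4      -40
4  Denver  cloud      267   21      210
1   Tokyo    fog      199   25      250
3   Quito   rain      197  -14     -140
2   Tokyo   rain      185   12      120
6    Oslo   rain       50   25      250
5    Oslo    sun       45  -18     -180
8  Madrid  cloud       28   -5      -50
7   Lagos    sun       26  -19     -190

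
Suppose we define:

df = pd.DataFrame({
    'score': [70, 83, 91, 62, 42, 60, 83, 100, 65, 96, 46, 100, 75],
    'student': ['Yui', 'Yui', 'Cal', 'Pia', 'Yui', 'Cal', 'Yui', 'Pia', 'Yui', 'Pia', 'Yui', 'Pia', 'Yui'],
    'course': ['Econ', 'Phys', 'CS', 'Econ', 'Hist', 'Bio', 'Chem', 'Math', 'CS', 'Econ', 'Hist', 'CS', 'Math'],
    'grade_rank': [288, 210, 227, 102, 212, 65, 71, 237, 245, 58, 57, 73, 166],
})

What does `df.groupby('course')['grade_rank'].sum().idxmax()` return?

CS

group by course, sum of grade_rank:
course
Bio      65
CS      545
Chem     71
Econ    448
Hist    269
Math    403
Phys    210
Name: grade_rank, dtype: int64
The label with the largest value is CS.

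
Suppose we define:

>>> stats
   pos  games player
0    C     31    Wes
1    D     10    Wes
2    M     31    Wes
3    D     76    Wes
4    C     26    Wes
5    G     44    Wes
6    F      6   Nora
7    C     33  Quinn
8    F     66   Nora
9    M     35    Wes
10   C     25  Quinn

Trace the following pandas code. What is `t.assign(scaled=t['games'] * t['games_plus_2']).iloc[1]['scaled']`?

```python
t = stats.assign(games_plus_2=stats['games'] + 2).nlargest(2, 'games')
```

add column games_plus_2 = stats['games'] + 2:
   pos  games player  games_plus_2
0    C     31    Wes            33
1    D     10    Wes            12
2    M     31    Wes            33
3    D     76    Wes            78
4    C     26    Wes            28
5    G     44    Wes            46
6    F      6   Nora             8
7    C     33  Quinn            35
8    F     66   Nora            68
9    M     35    Wes            37
10   C     25  Quinn            27
take 2 rows with largest games:
  pos  games player  games_plus_2
3   D     76    Wes            78
8   F     66   Nora            68
add column scaled = t['games'] * t['games_plus_2']:
  pos  games player  games_plus_2  scaled
3   D     76    Wes            78    5928
8   F     66   Nora            68    4488
Then the value at position 1, column 'scaled': 4488

4488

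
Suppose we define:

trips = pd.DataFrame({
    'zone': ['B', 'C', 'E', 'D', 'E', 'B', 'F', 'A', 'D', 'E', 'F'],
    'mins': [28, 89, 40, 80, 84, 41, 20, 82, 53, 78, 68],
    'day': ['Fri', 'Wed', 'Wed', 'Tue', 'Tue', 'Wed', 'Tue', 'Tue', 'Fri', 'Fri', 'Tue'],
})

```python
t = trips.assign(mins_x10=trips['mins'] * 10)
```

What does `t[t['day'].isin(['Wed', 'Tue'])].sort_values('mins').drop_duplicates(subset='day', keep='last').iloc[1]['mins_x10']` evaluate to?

890

add column mins_x10 = trips['mins'] * 10:
   zone  mins  day  mins_x10
0     B    28  Fri       280
1     C    89  Wed       890
2     E    40  Wed       400
3     D    80  Tue       800
4     E    84  Tue       840
5     B    41  Wed       410
6     F    20  Tue       200
7     A    82  Tue       820
8     D    53  Fri       530
9     E    78  Fri       780
10    F    68  Tue       680
filter rows where day in ['Wed', 'Tue']:
   zone  mins  day  mins_x10
1     C    89  Wed       890
2     E    40  Wed       400
3     D    80  Tue       800
4     E    84  Tue       840
5     B    41  Wed       410
6     F    20  Tue       200
7     A    82  Tue       820
10    F    68  Tue       680
sort by mins:
   zone  mins  day  mins_x10
6     F    20  Tue       200
2     E    40  Wed       400
5     B    41  Wed       410
10    F    68  Tue       680
3     D    80  Tue       800
7     A    82  Tue       820
4     E    84  Tue       840
1     C    89  Wed       890
drop duplicate day (keep=last):
  zone  mins  day  mins_x10
4    E    84  Tue       840
1    C    89  Wed       890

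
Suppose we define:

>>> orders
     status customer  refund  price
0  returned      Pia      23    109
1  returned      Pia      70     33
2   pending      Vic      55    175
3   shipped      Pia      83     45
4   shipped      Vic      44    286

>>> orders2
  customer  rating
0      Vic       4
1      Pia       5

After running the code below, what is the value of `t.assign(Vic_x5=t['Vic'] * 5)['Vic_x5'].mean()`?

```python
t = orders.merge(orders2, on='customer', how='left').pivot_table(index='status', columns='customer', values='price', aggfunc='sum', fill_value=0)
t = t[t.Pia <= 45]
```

1152.5

merge on 'customer' (how='left') → 5 rows:
     status customer  refund  price  rating
0  returned      Pia      23    109       5
1  returned      Pia      70     33       5
2   pending      Vic      55    175       4
3   shipped      Pia      83     45       5
4   shipped      Vic      44    286       4
pivot: rows=status, cols=customer, sum(price):
customer  Pia  Vic
status            
pending     0  175
returned  142    0
shipped    45  286
filter rows where Pia <= 45:
customer  Pia  Vic
status            
pending     0  175
shipped    45  286
add column Vic_x5 = t['Vic'] * 5:
customer  Pia  Vic  Vic_x5
status                    
pending     0  175     875
shipped    45  286    1430
mean of column 'Vic_x5' → 1152.5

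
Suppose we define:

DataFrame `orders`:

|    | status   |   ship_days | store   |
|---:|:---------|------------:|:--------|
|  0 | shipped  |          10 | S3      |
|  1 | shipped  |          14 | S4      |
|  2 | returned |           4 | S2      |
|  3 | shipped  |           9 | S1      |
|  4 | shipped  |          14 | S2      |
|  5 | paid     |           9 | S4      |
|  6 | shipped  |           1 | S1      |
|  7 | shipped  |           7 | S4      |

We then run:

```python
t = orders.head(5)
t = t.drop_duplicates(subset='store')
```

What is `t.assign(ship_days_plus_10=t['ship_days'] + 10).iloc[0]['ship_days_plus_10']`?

take first 5 rows:
     status  ship_days store
0   shipped         10    S3
1   shipped         14    S4
2  returned          4    S2
3   shipped          9    S1
4   shipped         14    S2
drop duplicate store (keep=first):
     status  ship_days store
0   shipped         10    S3
1   shipped         14    S4
2  returned          4    S2
3   shipped          9    S1
add column ship_days_plus_10 = t['ship_days'] + 10:
     status  ship_days store  ship_days_plus_10
0   shipped         10    S3                 20
1   shipped         14    S4                 24
2  returned          4    S2                 14
3   shipped          9    S1                 19

20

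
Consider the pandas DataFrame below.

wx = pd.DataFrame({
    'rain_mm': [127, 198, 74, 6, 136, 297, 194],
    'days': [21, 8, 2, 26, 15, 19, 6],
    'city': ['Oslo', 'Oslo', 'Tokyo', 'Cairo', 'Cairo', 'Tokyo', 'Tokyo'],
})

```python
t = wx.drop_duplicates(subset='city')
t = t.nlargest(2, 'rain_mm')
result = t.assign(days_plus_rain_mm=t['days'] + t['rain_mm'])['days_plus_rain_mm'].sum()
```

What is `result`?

drop duplicate city (keep=first):
   rain_mm  days   city
0      127    21   Oslo
2       74     2  Tokyo
3        6    26  Cairo
take 2 rows with largest rain_mm:
   rain_mm  days   city
0      127    21   Oslo
2       74     2  Tokyo
add column days_plus_rain_mm = t['days'] + t['rain_mm']:
   rain_mm  days   city  days_plus_rain_mm
0      127    21   Oslo                148
2       74     2  Tokyo                 76

224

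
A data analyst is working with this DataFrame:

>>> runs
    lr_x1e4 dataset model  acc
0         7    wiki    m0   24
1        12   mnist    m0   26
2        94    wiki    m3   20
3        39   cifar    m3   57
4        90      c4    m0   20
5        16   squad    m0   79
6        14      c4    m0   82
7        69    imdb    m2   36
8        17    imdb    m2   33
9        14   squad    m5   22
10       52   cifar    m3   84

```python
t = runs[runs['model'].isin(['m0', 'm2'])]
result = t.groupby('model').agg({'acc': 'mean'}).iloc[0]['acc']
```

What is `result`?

46.2

filter rows where model in ['m0', 'm2']:
   lr_x1e4 dataset model  acc
0        7    wiki    m0   24
1       12   mnist    m0   26
4       90      c4    m0   20
5       16   squad    m0   79
6       14      c4    m0   82
7       69    imdb    m2   36
8       17    imdb    m2   33
group by model, mean of acc:
        acc
model      
m0     46.2
m2     34.5
So iloc[0]['acc'] = 46.2.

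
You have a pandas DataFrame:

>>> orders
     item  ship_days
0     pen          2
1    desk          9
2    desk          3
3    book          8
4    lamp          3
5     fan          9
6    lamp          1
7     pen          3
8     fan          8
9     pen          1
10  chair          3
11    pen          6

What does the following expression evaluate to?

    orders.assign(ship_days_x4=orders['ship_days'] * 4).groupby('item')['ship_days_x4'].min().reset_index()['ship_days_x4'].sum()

96

add column ship_days_x4 = orders['ship_days'] * 4:
     item  ship_days  ship_days_x4
0     pen          2             8
1    desk          9            36
2    desk          3            12
3    book          8            32
4    lamp          3            12
5     fan          9            36
6    lamp          1             4
7     pen          3            12
8     fan          8            32
9     pen          1             4
10  chair          3            12
11    pen          6            24
group by item, min of ship_days_x4:
item
book     32
chair    12
desk     12
fan      32
lamp      4
pen       4
Name: ship_days_x4, dtype: int64
reset_index():
    item  ship_days_x4
0   book            32
1  chair            12
2   desk            12
3    fan            32
4   lamp             4
5    pen             4
Reading off the sum of column 'ship_days_x4', we get 96.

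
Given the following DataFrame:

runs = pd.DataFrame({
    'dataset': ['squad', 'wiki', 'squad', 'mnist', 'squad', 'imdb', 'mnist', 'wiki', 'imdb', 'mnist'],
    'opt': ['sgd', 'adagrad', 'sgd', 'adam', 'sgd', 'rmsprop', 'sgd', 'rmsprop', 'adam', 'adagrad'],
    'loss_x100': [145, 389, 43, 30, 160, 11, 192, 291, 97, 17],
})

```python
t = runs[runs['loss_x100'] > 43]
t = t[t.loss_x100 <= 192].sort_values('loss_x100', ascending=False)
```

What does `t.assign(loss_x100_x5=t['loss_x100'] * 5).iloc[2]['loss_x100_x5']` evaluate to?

filter rows where loss_x100 > 43:
  dataset      opt  loss_x100
0   squad      sgd        145
1    wiki  adagrad        389
4   squad      sgd        160
6   mnist      sgd        192
7    wiki  rmsprop        291
8    imdb     adam         97
filter rows where loss_x100 <= 192:
  dataset   opt  loss_x100
0   squad   sgd        145
4   squad   sgd        160
6   mnist   sgd        192
8    imdb  adam         97
sort by loss_x100 descending:
  dataset   opt  loss_x100
6   mnist   sgd        192
4   squad   sgd        160
0   squad   sgd        145
8    imdb  adam         97
add column loss_x100_x5 = t['loss_x100'] * 5:
  dataset   opt  loss_x100  loss_x100_x5
6   mnist   sgd        192           960
4   squad   sgd        160           800
0   squad   sgd        145           725
8    imdb  adam         97           485
So iloc[2]['loss_x100_x5'] = 725.

725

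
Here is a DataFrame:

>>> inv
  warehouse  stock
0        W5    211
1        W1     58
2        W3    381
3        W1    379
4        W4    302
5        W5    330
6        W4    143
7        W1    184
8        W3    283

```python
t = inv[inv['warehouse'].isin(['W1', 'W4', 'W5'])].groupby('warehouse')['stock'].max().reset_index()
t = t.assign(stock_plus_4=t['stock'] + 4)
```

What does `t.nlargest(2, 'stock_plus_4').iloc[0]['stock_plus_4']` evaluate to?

filter rows where warehouse in ['W1', 'W4', 'W5']:
  warehouse  stock
0        W5    211
1        W1     58
3        W1    379
4        W4    302
5        W5    330
6        W4    143
7        W1    184
group by warehouse, max of stock:
warehouse
W1    379
W4    302
W5    330
Name: stock, dtype: int64
reset_index():
  warehouse  stock
0        W1    379
1        W4    302
2        W5    330
add column stock_plus_4 = t['stock'] + 4:
  warehouse  stock  stock_plus_4
0        W1    379           383
1        W4    302           306
2        W5    330           334
take 2 rows with largest stock_plus_4:
  warehouse  stock  stock_plus_4
0        W1    379           383
2        W5    330           334
Reading off the value at position 0, column 'stock_plus_4', we get 383.

383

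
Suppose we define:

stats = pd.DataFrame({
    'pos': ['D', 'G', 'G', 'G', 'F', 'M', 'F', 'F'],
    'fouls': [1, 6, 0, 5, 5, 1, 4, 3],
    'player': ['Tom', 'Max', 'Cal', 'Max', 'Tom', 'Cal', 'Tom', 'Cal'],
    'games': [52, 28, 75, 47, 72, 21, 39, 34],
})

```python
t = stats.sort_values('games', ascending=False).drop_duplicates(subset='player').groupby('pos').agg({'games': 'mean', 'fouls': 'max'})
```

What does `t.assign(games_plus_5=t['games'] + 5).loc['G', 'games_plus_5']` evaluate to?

66.0

sort by games descending:
  pos  fouls player  games
2   G      0    Cal     75
4   F      5    Tom     72
0   D      1    Tom     52
3   G      5    Max     47
6   F      4    Tom     39
7   F      3    Cal     34
1   G      6    Max     28
5   M      1    Cal     21
drop duplicate player (keep=first):
  pos  fouls player  games
2   G      0    Cal     75
4   F      5    Tom     72
3   G      5    Max     47
group by pos: mean(games), max(fouls):
     games  fouls
pos              
F     72.0      5
G     61.0      5
add column games_plus_5 = t['games'] + 5:
     games  fouls  games_plus_5
pos                            
F     72.0      5          77.0
G     61.0      5          66.0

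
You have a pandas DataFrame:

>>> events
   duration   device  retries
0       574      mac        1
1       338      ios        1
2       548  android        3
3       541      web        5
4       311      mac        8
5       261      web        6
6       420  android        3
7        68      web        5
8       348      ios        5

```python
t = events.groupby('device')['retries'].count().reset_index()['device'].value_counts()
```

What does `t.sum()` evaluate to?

group by device, count of retries:
device
android    2
ios        2
mac        2
web        3
Name: retries, dtype: int64
reset_index():
    device  retries
0  android        2
1      ios        2
2      mac        2
3      web        3
value_counts of device:
device
android    1
ios        1
mac        1
web        1
Name: count, dtype: int64
Then the sum of the resulting series: 4

4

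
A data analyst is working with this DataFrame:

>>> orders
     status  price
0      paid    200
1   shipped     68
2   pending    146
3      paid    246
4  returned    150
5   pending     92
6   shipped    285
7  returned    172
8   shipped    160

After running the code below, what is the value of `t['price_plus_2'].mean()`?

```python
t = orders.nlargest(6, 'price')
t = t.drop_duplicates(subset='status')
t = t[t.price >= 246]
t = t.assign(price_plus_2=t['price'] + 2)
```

take 6 rows with largest price:
     status  price
6   shipped    285
3      paid    246
0      paid    200
7  returned    172
8   shipped    160
4  returned    150
drop duplicate status (keep=first):
     status  price
6   shipped    285
3      paid    246
7  returned    172
filter rows where price >= 246:
    status  price
6  shipped    285
3     paid    246
add column price_plus_2 = t['price'] + 2:
    status  price  price_plus_2
6  shipped    285           287
3     paid    246           248
So mean() = 267.5.

267.5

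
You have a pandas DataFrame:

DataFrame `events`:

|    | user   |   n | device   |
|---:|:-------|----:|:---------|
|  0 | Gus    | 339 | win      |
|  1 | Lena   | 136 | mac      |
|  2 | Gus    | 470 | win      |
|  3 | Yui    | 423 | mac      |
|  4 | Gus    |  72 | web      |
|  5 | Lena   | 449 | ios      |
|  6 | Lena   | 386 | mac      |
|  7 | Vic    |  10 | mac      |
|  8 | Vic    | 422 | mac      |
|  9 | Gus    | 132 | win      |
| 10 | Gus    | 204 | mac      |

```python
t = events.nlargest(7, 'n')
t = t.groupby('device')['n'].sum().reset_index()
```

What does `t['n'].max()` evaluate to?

take 7 rows with largest n:
    user    n device
2    Gus  470    win
5   Lena  449    ios
3    Yui  423    mac
8    Vic  422    mac
6   Lena  386    mac
0    Gus  339    win
10   Gus  204    mac
group by device, sum of n:
device
ios     449
mac    1435
win     809
Name: n, dtype: int64
reset_index():
  device     n
0    ios   449
1    mac  1435
2    win   809
Reading off the max of column 'n', we get 1435.

1435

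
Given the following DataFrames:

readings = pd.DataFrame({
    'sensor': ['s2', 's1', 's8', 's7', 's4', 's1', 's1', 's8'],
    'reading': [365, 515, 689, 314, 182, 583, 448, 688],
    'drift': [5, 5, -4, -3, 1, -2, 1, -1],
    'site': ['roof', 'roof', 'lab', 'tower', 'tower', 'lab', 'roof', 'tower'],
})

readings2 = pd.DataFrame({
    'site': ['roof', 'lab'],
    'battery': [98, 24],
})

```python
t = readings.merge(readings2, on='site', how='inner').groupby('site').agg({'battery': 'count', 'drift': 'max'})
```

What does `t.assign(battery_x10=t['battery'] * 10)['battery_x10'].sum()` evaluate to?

50

merge on 'site' (how='inner') → 5 rows:
  sensor  reading  drift  site  battery
0     s2      365      5  roof       98
1     s1      515      5  roof       98
2     s8      689     -4   lab       24
3     s1      583     -2   lab       24
4     s1      448      1  roof       98
group by site: count(battery), max(drift):
      battery  drift
site                
lab         2     -2
roof        3      5
add column battery_x10 = t['battery'] * 10:
      battery  drift  battery_x10
site                             
lab         2     -2           20
roof        3      5           30
Reading off the sum of column 'battery_x10', we get 50.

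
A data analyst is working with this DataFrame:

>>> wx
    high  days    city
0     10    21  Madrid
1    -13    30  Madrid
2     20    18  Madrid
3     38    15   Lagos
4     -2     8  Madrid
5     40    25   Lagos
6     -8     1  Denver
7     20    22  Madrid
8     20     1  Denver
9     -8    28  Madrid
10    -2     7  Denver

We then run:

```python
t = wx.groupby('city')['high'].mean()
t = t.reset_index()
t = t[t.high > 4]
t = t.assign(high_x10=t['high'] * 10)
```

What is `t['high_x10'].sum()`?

435.0

group by city, mean of high:
city
Denver     3.333333
Lagos     39.000000
Madrid     4.500000
Name: high, dtype: float64
reset_index():
     city       high
0  Denver   3.333333
1   Lagos  39.000000
2  Madrid   4.500000
filter rows where high > 4:
     city  high
1   Lagos  39.0
2  Madrid   4.5
add column high_x10 = t['high'] * 10:
     city  high  high_x10
1   Lagos  39.0     390.0
2  Madrid   4.5      45.0
Reading off the sum of column 'high_x10', we get 435.0.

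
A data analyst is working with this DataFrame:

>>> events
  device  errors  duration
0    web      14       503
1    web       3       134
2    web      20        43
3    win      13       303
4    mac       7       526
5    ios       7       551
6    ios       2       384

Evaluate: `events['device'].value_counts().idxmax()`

value_counts of device:
device
web    3
ios    2
win    1
mac    1
Name: count, dtype: int64

web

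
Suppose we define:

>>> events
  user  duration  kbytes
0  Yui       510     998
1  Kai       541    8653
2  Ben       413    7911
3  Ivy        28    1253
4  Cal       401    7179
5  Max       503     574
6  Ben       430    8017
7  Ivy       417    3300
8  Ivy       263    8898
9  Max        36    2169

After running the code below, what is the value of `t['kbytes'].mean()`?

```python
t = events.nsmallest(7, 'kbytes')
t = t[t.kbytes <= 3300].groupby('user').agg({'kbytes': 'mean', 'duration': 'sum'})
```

take 7 rows with smallest kbytes:
  user  duration  kbytes
5  Max       503     574
0  Yui       510     998
3  Ivy        28    1253
9  Max        36    2169
7  Ivy       417    3300
4  Cal       401    7179
2  Ben       413    7911
filter rows where kbytes <= 3300:
  user  duration  kbytes
5  Max       503     574
0  Yui       510     998
3  Ivy        28    1253
9  Max        36    2169
7  Ivy       417    3300
group by user: mean(kbytes), sum(duration):
      kbytes  duration
user                  
Ivy   2276.5       445
Max   1371.5       539
Yui    998.0       510
Then the mean of column 'kbytes': 1548.66666667

1548.66666667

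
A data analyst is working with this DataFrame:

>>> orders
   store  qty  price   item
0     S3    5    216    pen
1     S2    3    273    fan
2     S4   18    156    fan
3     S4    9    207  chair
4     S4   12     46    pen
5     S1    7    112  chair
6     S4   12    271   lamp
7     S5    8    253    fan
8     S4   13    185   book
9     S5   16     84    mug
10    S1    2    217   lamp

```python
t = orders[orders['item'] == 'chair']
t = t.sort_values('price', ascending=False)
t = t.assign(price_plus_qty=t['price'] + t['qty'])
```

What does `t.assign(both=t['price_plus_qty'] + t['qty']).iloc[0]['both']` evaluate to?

filter rows where item == 'chair':
  store  qty  price   item
3    S4    9    207  chair
5    S1    7    112  chair
sort by price descending:
  store  qty  price   item
3    S4    9    207  chair
5    S1    7    112  chair
add column price_plus_qty = t['price'] + t['qty']:
  store  qty  price   item  price_plus_qty
3    S4    9    207  chair             216
5    S1    7    112  chair             119
add column both = t['price_plus_qty'] + t['qty']:
  store  qty  price   item  price_plus_qty  both
3    S4    9    207  chair             216   225
5    S1    7    112  chair             119   126

225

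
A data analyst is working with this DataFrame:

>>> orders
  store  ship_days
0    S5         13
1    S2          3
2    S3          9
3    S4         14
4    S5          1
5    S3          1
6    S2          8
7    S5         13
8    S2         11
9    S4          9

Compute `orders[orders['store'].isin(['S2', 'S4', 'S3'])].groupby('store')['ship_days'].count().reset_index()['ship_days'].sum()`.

7

filter rows where store in ['S2', 'S4', 'S3']:
  store  ship_days
1    S2          3
2    S3          9
3    S4         14
5    S3          1
6    S2          8
8    S2         11
9    S4          9
group by store, count of ship_days:
store
S2    3
S3    2
S4    2
Name: ship_days, dtype: int64
reset_index():
  store  ship_days
0    S2          3
1    S3          2
2    S4          2
Hence 7.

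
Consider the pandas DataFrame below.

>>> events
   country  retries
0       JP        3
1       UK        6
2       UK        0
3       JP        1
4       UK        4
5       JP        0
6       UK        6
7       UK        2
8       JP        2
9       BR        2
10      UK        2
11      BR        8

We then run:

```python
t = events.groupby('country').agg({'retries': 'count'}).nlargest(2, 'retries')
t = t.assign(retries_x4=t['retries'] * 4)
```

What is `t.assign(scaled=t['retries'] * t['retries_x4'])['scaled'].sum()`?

208

group by country, count of retries:
         retries
country         
BR             2
JP             4
UK             6
take 2 rows with largest retries:
         retries
country         
UK             6
JP             4
add column retries_x4 = t['retries'] * 4:
         retries  retries_x4
country                     
UK             6          24
JP             4          16
add column scaled = t['retries'] * t['retries_x4']:
         retries  retries_x4  scaled
country                             
UK             6          24     144
JP             4          16      64
sum of column 'scaled' → 208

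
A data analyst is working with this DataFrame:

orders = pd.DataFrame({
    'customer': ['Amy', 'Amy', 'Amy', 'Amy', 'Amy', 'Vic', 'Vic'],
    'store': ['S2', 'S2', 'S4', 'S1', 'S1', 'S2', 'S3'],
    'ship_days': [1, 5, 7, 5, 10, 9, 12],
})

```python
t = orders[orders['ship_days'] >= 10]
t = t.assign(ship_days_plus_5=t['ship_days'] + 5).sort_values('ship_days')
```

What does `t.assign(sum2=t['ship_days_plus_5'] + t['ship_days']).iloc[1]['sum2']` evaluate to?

filter rows where ship_days >= 10:
  customer store  ship_days
4      Amy    S1         10
6      Vic    S3         12
add column ship_days_plus_5 = t['ship_days'] + 5:
  customer store  ship_days  ship_days_plus_5
4      Amy    S1         10                15
6      Vic    S3         12                17
sort by ship_days:
  customer store  ship_days  ship_days_plus_5
4      Amy    S1         10                15
6      Vic    S3         12                17
add column sum2 = t['ship_days_plus_5'] + t['ship_days']:
  customer store  ship_days  ship_days_plus_5  sum2
4      Amy    S1         10                15    25
6      Vic    S3         12                17    29
So iloc[1]['sum2'] = 29.

29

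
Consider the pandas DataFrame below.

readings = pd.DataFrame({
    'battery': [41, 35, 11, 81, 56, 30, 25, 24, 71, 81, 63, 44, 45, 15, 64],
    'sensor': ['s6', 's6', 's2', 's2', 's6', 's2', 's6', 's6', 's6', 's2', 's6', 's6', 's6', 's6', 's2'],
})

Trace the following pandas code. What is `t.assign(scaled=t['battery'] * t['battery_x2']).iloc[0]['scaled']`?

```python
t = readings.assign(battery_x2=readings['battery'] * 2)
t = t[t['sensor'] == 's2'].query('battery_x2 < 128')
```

242

add column battery_x2 = readings['battery'] * 2:
    battery sensor  battery_x2
0        41     s6          82
1        35     s6          70
2        11     s2          22
3        81     s2         162
4        56     s6         112
5        30     s2          60
6        25     s6          50
7        24     s6          48
8        71     s6         142
9        81     s2         162
10       63     s6         126
11       44     s6          88
12       45     s6          90
13       15     s6          30
14       64     s2         128
filter rows where sensor == 's2':
    battery sensor  battery_x2
2        11     s2          22
3        81     s2         162
5        30     s2          60
9        81     s2         162
14       64     s2         128
filter rows where battery_x2 < 128:
   battery sensor  battery_x2
2       11     s2          22
5       30     s2          60
add column scaled = t['battery'] * t['battery_x2']:
   battery sensor  battery_x2  scaled
2       11     s2          22     242
5       30     s2          60    1800
The value at position 0, column 'scaled' is 242.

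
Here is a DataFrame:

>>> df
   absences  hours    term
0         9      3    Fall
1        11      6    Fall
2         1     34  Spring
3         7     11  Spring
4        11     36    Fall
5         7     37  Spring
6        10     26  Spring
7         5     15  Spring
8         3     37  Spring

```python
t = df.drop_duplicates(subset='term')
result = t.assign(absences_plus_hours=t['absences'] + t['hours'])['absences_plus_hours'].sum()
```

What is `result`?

drop duplicate term (keep=first):
   absences  hours    term
0         9      3    Fall
2         1     34  Spring
add column absences_plus_hours = t['absences'] + t['hours']:
   absences  hours    term  absences_plus_hours
0         9      3    Fall                   12
2         1     34  Spring                   35
So sum() = 47.

47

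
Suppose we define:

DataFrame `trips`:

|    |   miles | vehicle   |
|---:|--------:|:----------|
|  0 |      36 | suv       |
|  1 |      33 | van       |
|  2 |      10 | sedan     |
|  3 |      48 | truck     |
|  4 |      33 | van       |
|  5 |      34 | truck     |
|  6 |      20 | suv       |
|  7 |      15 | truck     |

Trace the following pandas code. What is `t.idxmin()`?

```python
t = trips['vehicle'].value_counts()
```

value_counts of vehicle:
vehicle
truck    3
suv      2
van      2
sedan    1
Name: count, dtype: int64
Hence sedan.

sedan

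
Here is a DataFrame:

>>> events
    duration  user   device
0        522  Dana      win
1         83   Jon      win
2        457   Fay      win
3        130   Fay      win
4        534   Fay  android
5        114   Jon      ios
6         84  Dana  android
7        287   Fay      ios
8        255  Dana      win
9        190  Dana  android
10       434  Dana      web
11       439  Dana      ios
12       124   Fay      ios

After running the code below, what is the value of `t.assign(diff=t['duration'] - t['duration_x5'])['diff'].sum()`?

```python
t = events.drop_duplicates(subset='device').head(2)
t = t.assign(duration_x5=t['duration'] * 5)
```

drop duplicate device (keep=first):
    duration  user   device
0        522  Dana      win
4        534   Fay  android
5        114   Jon      ios
10       434  Dana      web
take first 2 rows:
   duration  user   device
0       522  Dana      win
4       534   Fay  android
add column duration_x5 = t['duration'] * 5:
   duration  user   device  duration_x5
0       522  Dana      win         2610
4       534   Fay  android         2670
add column diff = t['duration'] - t['duration_x5']:
   duration  user   device  duration_x5  diff
0       522  Dana      win         2610 -2088
4       534   Fay  android         2670 -2136

-4224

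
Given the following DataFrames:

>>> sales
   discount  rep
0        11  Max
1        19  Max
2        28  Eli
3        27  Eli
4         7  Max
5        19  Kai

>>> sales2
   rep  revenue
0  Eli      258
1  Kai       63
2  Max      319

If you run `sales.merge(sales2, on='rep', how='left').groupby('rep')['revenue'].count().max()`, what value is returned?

3

merge on 'rep' (how='left') → 6 rows:
   discount  rep  revenue
0        11  Max      319
1        19  Max      319
2        28  Eli      258
3        27  Eli      258
4         7  Max      319
5        19  Kai       63
group by rep, count of revenue:
rep
Eli    2
Kai    1
Max    3
Name: revenue, dtype: int64
Hence 3.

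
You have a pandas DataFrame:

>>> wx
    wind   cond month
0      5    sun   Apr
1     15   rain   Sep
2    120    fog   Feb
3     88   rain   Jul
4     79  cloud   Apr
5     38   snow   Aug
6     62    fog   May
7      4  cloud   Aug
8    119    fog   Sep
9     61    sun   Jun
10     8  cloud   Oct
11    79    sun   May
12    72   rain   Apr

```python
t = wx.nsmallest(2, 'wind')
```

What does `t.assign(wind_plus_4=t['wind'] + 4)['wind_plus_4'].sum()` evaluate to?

17

take 2 rows with smallest wind:
   wind   cond month
7     4  cloud   Aug
0     5    sun   Apr
add column wind_plus_4 = t['wind'] + 4:
   wind   cond month  wind_plus_4
7     4  cloud   Aug            8
0     5    sun   Apr            9
So sum() = 17.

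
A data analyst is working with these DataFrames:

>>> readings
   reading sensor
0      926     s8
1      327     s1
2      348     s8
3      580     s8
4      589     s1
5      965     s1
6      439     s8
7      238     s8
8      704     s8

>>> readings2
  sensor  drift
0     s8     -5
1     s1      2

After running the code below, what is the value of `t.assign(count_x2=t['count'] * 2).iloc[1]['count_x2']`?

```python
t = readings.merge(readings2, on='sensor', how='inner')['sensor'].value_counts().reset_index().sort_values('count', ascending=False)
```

6

merge on 'sensor' (how='inner') → 9 rows:
   reading sensor  drift
0      926     s8     -5
1      327     s1      2
2      348     s8     -5
3      580     s8     -5
4      589     s1      2
5      965     s1      2
6      439     s8     -5
7      238     s8     -5
8      704     s8     -5
value_counts of sensor:
sensor
s8    6
s1    3
Name: count, dtype: int64
reset_index():
  sensor  count
0     s8      6
1     s1      3
sort by count descending:
  sensor  count
0     s8      6
1     s1      3
add column count_x2 = t['count'] * 2:
  sensor  count  count_x2
0     s8      6        12
1     s1      3         6
Hence 6.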